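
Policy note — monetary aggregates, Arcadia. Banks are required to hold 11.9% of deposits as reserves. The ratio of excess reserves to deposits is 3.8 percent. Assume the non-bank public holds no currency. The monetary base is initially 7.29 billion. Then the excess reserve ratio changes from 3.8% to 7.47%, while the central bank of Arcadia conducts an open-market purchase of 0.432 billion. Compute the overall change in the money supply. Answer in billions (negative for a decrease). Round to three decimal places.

-6.567 billion

Before: m₁ = 1 / (0.119 + 0.038) ≈ 6.36943, MB₁ = 7.29, so M₁ = 6.36943 × 7.29 ≈ 46.4331 billion.
After: m₂ = 1 / (0.119 + 0.0747) ≈ 5.16262, MB₂ = 7.29 + 0.432 = 7.722, so M₂ = 5.16262 × 7.722 ≈ 39.8658 billion.
ΔM = M₂ − M₁ = 39.8658 − 46.4331 = -6.5673 billion.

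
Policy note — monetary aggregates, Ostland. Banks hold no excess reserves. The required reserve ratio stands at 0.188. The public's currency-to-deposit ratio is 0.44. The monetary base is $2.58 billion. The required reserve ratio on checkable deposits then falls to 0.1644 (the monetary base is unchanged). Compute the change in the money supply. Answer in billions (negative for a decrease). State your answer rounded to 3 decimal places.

Initially m₁ = (1 + 0.44) / (0.188 + 0.44) ≈ 2.29299, so M₁ = 2.29299 × 2.58 ≈ 5.9159 billion.
After the change m₂ = (1 + 0.44) / (0.1644 + 0.44) ≈ 2.38253, so M₂ = 2.38253 × 2.58 ≈ 6.1469 billion.
ΔM = M₂ − M₁ = 6.1469 − 5.9159 = 0.231 billion.

$0.231 billion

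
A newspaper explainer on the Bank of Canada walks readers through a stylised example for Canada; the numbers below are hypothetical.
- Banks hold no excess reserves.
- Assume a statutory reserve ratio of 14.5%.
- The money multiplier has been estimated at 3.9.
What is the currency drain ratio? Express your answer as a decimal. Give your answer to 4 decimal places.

Using m = 3.9. From m = (1 + c)/(c + rr + e), rearranging gives 1 + c = m·(c + rr + e), so c·(1 − m) = m·(rr + e) − 1.
Hence c = [m·(rr + e) − 1]/(1 − m) = [3.9 × (0.145 + 0) − 1] / (1 − 3.9) ≈ 0.149828.

0.1498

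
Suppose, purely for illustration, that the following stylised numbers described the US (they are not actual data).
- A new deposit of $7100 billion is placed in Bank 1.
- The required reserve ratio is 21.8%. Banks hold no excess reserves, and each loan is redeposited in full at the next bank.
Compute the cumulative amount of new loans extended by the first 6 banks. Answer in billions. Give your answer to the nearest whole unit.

$19644 billion

Bank i lends (1 − rr)^i of the original deposit: Bank 1 lends 7100·0.7820 = 5552.2000, Bank 2 lends 7100·0.7820² = 4341.8204, and so on.
Summing a geometric series: total = 7100·[0.7820·(1 − 0.7820^6) / (1 − 0.7820)] ≈ 19644.4351 billion.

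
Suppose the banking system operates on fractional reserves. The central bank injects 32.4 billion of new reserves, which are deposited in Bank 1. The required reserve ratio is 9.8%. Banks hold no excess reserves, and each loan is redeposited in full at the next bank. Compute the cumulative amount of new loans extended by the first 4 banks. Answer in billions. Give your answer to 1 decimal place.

100.8 billion

Bank i lends (1 − rr)^i of the original deposit: Bank 1 lends 32.4·0.9020 = 29.2248, Bank 2 lends 32.4·0.9020² ≈ 26.3608, and so on.
Summing a geometric series: total = 32.4·[0.9020·(1 − 0.9020^4) / (1 − 0.9020)] ≈ 100.8102 billion.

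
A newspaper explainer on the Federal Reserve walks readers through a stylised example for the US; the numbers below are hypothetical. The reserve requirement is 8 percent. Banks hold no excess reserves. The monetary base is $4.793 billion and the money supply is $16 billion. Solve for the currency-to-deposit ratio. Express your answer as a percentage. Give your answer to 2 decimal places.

31.35%

Using m = M/MB = 16/4.793 ≈ 3.338202. From m = (1 + c)/(c + rr + e), rearranging gives 1 + c = m·(c + rr + e), so c·(1 − m) = m·(rr + e) − 1.
Hence c = [m·(rr + e) − 1]/(1 − m) = [3.338202 × (0.08 + 0) − 1] / (1 − 3.338202) ≈ 0.313465.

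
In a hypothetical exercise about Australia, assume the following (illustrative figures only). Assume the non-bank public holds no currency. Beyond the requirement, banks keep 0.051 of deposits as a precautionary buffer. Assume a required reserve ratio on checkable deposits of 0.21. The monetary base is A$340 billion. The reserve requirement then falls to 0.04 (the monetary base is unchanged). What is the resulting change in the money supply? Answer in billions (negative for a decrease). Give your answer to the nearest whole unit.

A$2434 billion

Initially m₁ = 1 / (0.21 + 0.051) ≈ 3.8314, so M₁ = 3.8314 × 340 = 1302.676 billion.
After the change m₂ = 1 / (0.04 + 0.051) ≈ 10.9890, so M₂ = 10.9890 × 340 = 3736.26 billion.
ΔM = M₂ − M₁ = 3736.26 − 1302.676 = 2433.584 billion.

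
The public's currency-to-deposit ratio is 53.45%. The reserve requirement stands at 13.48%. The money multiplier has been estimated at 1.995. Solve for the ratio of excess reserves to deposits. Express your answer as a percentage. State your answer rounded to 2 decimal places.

9.99%

Using m = 1.995. Since m = (1 + c)/(c + rr + e), the denominator satisfies c + rr + e = (1 + c)/m = (1 + 0.5345) / 1.995 ≈ 0.769173.
With c = 0.5345 and rr = 0.1348, the ratio of excess reserves to deposits is 0.769173 − 0.5345 − 0.1348 = 0.099873.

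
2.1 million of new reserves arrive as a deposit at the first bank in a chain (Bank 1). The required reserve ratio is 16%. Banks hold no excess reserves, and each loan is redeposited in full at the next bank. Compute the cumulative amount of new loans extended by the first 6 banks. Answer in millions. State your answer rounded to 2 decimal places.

Bank i lends (1 − rr)^i of the original deposit: Bank 1 lends 2.1·0.8400 = 1.7640, Bank 2 lends 2.1·0.8400² ≈ 1.4818, and so on.
Summing a geometric series: total = 2.1·[0.8400·(1 − 0.8400^6) / (1 − 0.8400)] ≈ 7.1519 million.

7.15 million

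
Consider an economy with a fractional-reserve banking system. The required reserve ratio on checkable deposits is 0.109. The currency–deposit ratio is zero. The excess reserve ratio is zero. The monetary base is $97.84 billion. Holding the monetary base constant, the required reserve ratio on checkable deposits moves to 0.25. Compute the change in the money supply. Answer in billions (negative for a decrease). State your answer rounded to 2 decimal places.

Initially m₁ = 1 / (0.109) ≈ 9.17431, so M₁ = 9.17431 × 97.84 ≈ 897.6145 billion.
After the change m₂ = 1 / (0.25) = 4, so M₂ = 4 × 97.84 = 391.36 billion.
ΔM = M₂ − M₁ = 391.36 − 897.6145 = -506.2545 billion.

-506.25 billion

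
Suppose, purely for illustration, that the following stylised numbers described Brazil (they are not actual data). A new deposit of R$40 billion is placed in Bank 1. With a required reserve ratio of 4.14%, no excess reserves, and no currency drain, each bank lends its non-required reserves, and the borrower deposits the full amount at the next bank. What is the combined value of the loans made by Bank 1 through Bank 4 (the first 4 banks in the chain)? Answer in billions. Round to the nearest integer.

Bank i lends (1 − rr)^i of the original deposit: Bank 1 lends 40·0.9586 = 38.3440, Bank 2 lends 40·0.9586² ≈ 36.7566, and so on.
Summing a geometric series: total = 40·[0.9586·(1 − 0.9586^4) / (1 − 0.9586)] ≈ 144.1115 billion.

R$144 billion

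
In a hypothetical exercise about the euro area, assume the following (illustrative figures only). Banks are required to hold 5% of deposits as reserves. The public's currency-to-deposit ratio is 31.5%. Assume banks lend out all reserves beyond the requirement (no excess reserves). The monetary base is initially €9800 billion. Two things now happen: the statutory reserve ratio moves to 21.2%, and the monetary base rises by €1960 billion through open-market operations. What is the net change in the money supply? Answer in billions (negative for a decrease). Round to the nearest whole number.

Before: m₁ = (1 + 0.315) / (0.05 + 0.315) ≈ 3.602740, MB₁ = 9800, so M₁ = 3.602740 × 9800 = 35306.852 billion.
After: m₂ = (1 + 0.315) / (0.212 + 0.315) ≈ 2.495256, MB₂ = 9800 + 1960 = 11760, so M₂ = 2.495256 × 11760 ≈ 29344.2106 billion.
ΔM = M₂ − M₁ = 29344.2106 − 35306.852 = -5962.6414 billion.

-5963 billion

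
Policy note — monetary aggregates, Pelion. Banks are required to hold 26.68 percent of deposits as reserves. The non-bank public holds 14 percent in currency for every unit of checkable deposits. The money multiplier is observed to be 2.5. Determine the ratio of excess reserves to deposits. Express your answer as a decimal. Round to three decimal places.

0.049

Using m = 2.5. Since m = (1 + c)/(c + rr + e), the denominator satisfies c + rr + e = (1 + c)/m = (1 + 0.14) / 2.5 = 0.456000.
With c = 0.14 and rr = 0.2668, the ratio of excess reserves to deposits is 0.456000 − 0.14 − 0.2668 = 0.0492.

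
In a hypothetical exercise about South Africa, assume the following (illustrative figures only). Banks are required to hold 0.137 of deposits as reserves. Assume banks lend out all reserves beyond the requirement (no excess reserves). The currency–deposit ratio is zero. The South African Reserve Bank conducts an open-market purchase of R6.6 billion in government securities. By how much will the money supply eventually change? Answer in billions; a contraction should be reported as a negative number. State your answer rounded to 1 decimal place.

The simple money multiplier is m = 1/rr = 1/0.137 ≈ 7.2993.
An open-market purchase increases the monetary base by 6.6 billion, so ΔM = m × ΔMB = 7.2993 × 6.6 ≈ 48.1754 billion.

R48.2 billion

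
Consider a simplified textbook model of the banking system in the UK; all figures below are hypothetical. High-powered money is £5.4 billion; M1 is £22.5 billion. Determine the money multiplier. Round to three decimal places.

The money multiplier is m = M / MB = 22.5 / 5.4 ≈ 4.16667.

4.167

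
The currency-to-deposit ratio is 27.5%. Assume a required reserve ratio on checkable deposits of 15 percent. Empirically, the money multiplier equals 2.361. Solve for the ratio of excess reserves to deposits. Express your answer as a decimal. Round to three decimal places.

0.115

Using m = 2.361. Since m = (1 + c)/(c + rr + e), the denominator satisfies c + rr + e = (1 + c)/m = (1 + 0.275) / 2.361 ≈ 0.540025.
With c = 0.275 and rr = 0.15, the ratio of excess reserves to deposits is 0.540025 − 0.275 − 0.15 = 0.115025.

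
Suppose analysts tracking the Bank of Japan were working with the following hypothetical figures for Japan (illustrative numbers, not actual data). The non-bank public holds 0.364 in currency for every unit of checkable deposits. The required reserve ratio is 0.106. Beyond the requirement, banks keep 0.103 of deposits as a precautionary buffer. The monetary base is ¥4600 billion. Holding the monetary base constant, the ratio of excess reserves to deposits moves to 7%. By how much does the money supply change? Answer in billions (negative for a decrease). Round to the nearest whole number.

¥669 billion

Initially m₁ = (1 + 0.364) / (0.106 + 0.103 + 0.364) ≈ 2.38045, so M₁ = 2.38045 × 4600 = 10950.07 billion.
After the change m₂ = (1 + 0.364) / (0.106 + 0.07 + 0.364) ≈ 2.52593, so M₂ = 2.52593 × 4600 = 11619.278 billion.
ΔM = M₂ − M₁ = 11619.278 − 10950.07 = 669.208 billion.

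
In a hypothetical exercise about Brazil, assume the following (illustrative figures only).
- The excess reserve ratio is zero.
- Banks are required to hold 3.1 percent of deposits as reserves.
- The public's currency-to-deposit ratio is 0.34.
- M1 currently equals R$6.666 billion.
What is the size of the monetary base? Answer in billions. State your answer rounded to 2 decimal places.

The money multiplier is m = (1 + c) / (rr + c) = (1 + 0.34) / (0.031 + 0.34) ≈ 3.6119.
MB = M / m = 6.666 / 3.6119 ≈ 1.8456 billion.

R$1.85 billion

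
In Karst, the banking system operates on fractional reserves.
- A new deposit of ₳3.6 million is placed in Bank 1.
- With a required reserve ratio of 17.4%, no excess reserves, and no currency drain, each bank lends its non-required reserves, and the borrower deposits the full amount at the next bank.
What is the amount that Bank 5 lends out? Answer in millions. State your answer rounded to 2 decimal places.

Each bank lends a fraction (1 − rr) = 0.8260 of the deposit it receives, so Bank 5 receives 3.6·0.8260^4 and lends 3.6·0.8260^5 ≈ 1.3842 million.

₳1.38 million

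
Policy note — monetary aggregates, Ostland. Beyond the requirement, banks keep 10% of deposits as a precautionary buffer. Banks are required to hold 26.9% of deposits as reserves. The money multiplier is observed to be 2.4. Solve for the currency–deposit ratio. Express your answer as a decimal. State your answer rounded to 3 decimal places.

0.082

Using m = 2.4. From m = (1 + c)/(c + rr + e), rearranging gives 1 + c = m·(c + rr + e), so c·(1 − m) = m·(rr + e) − 1.
Hence c = [m·(rr + e) − 1]/(1 − m) = [2.4 × (0.269 + 0.1) − 1] / (1 − 2.4) ≈ 0.081714.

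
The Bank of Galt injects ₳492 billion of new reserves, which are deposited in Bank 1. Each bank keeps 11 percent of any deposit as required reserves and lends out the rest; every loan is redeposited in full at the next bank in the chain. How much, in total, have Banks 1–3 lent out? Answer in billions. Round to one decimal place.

Bank i lends (1 − rr)^i of the original deposit: Bank 1 lends 492·0.8900 = 437.8800, Bank 2 lends 492·0.8900² = 389.7132, and so on.
Summing a geometric series: total = 492·[0.8900·(1 − 0.8900^3) / (1 − 0.8900)] ≈ 1174.4379 billion.

₳1174.4 billion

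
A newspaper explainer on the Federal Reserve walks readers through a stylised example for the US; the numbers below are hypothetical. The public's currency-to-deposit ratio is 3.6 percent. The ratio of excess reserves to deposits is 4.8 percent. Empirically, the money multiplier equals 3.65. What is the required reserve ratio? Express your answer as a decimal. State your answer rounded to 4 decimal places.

0.1998

Using m = 3.65. Since m = (1 + c)/(c + rr + e), the denominator satisfies c + rr + e = (1 + c)/m = (1 + 0.036) / 3.65 ≈ 0.283836.
With c = 0.036 and e = 0.048, the required reserve ratio is 0.283836 − 0.036 − 0.048 = 0.199836.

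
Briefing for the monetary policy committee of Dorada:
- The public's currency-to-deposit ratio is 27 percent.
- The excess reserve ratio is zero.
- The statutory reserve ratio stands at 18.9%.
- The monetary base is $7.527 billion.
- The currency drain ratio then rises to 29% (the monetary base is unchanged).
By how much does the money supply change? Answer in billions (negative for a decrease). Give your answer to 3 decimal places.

Initially m₁ = (1 + 0.27) / (0.189 + 0.27) ≈ 2.76688, so M₁ = 2.76688 × 7.527 ≈ 20.8263 billion.
After the change m₂ = (1 + 0.29) / (0.189 + 0.29) ≈ 2.69311, so M₂ = 2.69311 × 7.527 ≈ 20.271 billion.
ΔM = M₂ − M₁ = 20.271 − 20.8263 = -0.5553 billion.

-0.555 billion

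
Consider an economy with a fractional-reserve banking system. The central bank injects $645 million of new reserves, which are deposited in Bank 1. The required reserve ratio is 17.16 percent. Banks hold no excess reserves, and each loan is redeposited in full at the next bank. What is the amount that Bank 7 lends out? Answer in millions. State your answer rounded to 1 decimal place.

$172.7 million

Each bank lends a fraction (1 − rr) = 0.8284 of the deposit it receives, so Bank 7 receives 645·0.8284^6 and lends 645·0.8284^7 ≈ 172.6793 million.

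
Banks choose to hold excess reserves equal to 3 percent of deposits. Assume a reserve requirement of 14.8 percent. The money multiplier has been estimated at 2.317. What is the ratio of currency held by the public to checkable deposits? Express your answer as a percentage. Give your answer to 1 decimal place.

Using m = 2.317. From m = (1 + c)/(c + rr + e), rearranging gives 1 + c = m·(c + rr + e), so c·(1 − m) = m·(rr + e) − 1.
Hence c = [m·(rr + e) − 1]/(1 − m) = [2.317 × (0.148 + 0.03) − 1] / (1 − 2.317) ≈ 0.446146.

44.6%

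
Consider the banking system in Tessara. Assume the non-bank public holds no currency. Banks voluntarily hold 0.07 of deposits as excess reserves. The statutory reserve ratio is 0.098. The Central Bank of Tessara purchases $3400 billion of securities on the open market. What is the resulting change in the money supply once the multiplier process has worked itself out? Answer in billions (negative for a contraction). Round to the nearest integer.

$20238 billion

The money multiplier is m = 1 / (rr + e) = 1 / (0.098 + 0.07) ≈ 5.95238.
The purchase adds 3400 billion of base, so ΔM = m × ΔMB = 5.95238 × (+3400) = 20238.092 billion.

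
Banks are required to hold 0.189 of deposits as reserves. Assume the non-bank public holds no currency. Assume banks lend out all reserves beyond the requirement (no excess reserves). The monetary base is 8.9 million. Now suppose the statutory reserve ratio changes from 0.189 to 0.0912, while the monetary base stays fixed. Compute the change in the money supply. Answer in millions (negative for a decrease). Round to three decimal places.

50.498 million

Initially m₁ = 1 / (0.189) ≈ 5.29101, so M₁ = 5.29101 × 8.9 ≈ 47.09 million.
After the change m₂ = 1 / (0.0912) ≈ 10.96491, so M₂ = 10.96491 × 8.9 ≈ 97.5877 million.
ΔM = M₂ − M₁ = 97.5877 − 47.09 = 50.4977 million.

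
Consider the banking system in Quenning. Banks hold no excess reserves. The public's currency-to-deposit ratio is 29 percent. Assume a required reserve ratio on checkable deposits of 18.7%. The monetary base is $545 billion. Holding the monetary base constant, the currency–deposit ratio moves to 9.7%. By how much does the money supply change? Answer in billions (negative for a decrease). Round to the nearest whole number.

Initially m₁ = (1 + 0.29) / (0.187 + 0.29) ≈ 2.7044, so M₁ = 2.7044 × 545 = 1473.898 billion.
After the change m₂ = (1 + 0.097) / (0.187 + 0.097) ≈ 3.8627, so M₂ = 3.8627 × 545 = 2105.1715 billion.
ΔM = M₂ − M₁ = 2105.1715 − 1473.898 = 631.2735 billion.

$631 billion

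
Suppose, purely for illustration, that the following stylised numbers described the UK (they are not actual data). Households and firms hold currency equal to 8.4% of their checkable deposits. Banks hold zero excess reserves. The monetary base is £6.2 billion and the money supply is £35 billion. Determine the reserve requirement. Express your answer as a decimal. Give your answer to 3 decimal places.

0.108

Using m = M/MB = 35/6.2 ≈ 5.645161. Since m = (1 + c)/(c + rr + e), the denominator satisfies c + rr + e = (1 + c)/m = (1 + 0.084) / 5.645161 ≈ 0.192023.
With c = 0.084 and e = 0, the reserve requirement is 0.192023 − 0.084 − 0 = 0.108023.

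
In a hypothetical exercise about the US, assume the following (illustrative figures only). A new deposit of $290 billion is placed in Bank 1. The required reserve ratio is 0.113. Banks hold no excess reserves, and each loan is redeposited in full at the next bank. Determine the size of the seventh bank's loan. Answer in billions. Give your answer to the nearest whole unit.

$125 billion

Each bank lends a fraction (1 − rr) = 0.8870 of the deposit it receives, so Bank 7 receives 290·0.8870^6 and lends 290·0.8870^7 ≈ 125.2747 billion.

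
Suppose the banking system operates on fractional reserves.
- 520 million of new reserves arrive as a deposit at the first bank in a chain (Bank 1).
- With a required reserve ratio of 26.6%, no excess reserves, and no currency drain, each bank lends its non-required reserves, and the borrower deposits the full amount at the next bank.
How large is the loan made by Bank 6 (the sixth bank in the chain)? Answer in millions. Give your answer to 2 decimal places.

81.32 million

Each bank lends a fraction (1 − rr) = 0.7340 of the deposit it receives, so Bank 6 receives 520·0.7340^5 and lends 520·0.7340^6 ≈ 81.3167 million.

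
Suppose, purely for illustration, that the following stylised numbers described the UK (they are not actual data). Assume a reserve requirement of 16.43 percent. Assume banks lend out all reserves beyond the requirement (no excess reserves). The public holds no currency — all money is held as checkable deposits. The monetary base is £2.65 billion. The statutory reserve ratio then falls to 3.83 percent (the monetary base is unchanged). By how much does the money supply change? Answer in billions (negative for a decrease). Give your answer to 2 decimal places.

£53.06 billion

Initially m₁ = 1 / (0.1643) ≈ 6.0864, so M₁ = 6.0864 × 2.65 ≈ 16.129 billion.
After the change m₂ = 1 / (0.0383) ≈ 26.1097, so M₂ = 26.1097 × 2.65 ≈ 69.1907 billion.
ΔM = M₂ − M₁ = 69.1907 − 16.129 = 53.0617 billion.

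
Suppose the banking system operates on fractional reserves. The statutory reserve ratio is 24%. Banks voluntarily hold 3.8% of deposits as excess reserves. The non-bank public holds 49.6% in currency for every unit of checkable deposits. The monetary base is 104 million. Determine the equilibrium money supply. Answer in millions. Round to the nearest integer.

201 million

The money multiplier is m = (1 + c) / (rr + e + c) = (1 + 0.496) / (0.24 + 0.038 + 0.496) ≈ 1.9328.
So M = m × MB = 1.9328 × 104 = 201.0112 million.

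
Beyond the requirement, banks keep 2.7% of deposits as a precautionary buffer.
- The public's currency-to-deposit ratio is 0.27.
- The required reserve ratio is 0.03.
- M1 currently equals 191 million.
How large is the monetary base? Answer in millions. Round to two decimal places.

49.18 million

The money multiplier is m = (1 + c) / (rr + e + c) = (1 + 0.27) / (0.03 + 0.027 + 0.27) ≈ 3.883792.
MB = M / m = 191 / 3.883792 ≈ 49.1787 million.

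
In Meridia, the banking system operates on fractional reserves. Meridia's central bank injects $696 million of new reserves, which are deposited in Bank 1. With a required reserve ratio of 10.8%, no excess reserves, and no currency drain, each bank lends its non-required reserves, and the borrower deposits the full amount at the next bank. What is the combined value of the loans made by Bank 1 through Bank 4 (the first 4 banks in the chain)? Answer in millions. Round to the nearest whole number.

$2109 million

Bank i lends (1 − rr)^i of the original deposit: Bank 1 lends 696·0.8920 = 620.8320, Bank 2 lends 696·0.8920² ≈ 553.7821, and so on.
Summing a geometric series: total = 696·[0.8920·(1 − 0.8920^4) / (1 − 0.8920)] ≈ 2109.2123 million.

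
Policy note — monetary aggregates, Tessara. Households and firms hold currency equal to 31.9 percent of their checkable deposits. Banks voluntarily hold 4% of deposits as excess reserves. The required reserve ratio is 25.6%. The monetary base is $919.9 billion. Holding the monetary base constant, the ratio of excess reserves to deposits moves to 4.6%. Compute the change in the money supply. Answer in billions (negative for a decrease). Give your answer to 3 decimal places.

Initially m₁ = (1 + 0.319) / (0.256 + 0.04 + 0.319) ≈ 2.1447154, so M₁ = 2.1447154 × 919.9 ≈ 1972.9237 billion.
After the change m₂ = (1 + 0.319) / (0.256 + 0.046 + 0.319) ≈ 2.1239936, so M₂ = 2.1239936 × 919.9 ≈ 1953.8617 billion.
ΔM = M₂ − M₁ = 1953.8617 − 1972.9237 = -19.062 billion.

-19.062 billion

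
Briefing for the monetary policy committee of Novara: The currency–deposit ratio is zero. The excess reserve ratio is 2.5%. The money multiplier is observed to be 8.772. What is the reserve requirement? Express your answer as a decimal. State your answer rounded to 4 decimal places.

Using m = 8.772. Since m = (1 + c)/(c + rr + e), the denominator satisfies c + rr + e = (1 + c)/m = (1 + 0) / 8.772 ≈ 0.113999.
With c = 0 and e = 0.025, the reserve requirement is 0.113999 − 0 − 0.025 = 0.088999.

0.0890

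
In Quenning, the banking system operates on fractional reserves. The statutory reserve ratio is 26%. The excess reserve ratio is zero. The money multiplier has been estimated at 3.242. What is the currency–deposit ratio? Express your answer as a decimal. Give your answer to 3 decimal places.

0.070

Using m = 3.242. From m = (1 + c)/(c + rr + e), rearranging gives 1 + c = m·(c + rr + e), so c·(1 − m) = m·(rr + e) − 1.
Hence c = [m·(rr + e) − 1]/(1 − m) = [3.242 × (0.26 + 0) − 1] / (1 − 3.242) ≈ 0.070062.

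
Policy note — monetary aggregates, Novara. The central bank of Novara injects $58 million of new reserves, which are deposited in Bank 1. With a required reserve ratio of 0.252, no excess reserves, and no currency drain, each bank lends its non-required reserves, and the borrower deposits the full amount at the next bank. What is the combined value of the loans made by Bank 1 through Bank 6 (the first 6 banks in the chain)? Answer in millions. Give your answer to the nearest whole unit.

$142 million

Bank i lends (1 − rr)^i of the original deposit: Bank 1 lends 58·0.7480 = 43.3840, Bank 2 lends 58·0.7480² ≈ 32.4512, and so on.
Summing a geometric series: total = 58·[0.7480·(1 − 0.7480^6) / (1 − 0.7480)] ≈ 142.0052 million.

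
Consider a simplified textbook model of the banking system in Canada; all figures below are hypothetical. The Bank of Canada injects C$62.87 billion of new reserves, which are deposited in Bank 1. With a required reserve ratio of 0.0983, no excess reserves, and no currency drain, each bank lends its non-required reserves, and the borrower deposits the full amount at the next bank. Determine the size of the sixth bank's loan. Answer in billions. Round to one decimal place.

C$33.8 billion

Each bank lends a fraction (1 − rr) = 0.9017 of the deposit it receives, so Bank 6 receives 62.87·0.9017^5 and lends 62.87·0.9017^6 ≈ 33.7922 billion.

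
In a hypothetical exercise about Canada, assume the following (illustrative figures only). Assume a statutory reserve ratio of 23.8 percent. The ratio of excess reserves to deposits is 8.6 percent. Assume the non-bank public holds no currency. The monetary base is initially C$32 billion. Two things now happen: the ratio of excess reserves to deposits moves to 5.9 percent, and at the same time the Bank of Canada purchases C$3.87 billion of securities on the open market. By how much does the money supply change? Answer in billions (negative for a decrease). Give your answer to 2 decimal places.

C$22.01 billion

Before: m₁ = 1 / (0.238 + 0.086) ≈ 3.08642, MB₁ = 32, so M₁ = 3.08642 × 32 ≈ 98.7654 billion.
After: m₂ = 1 / (0.238 + 0.059) ≈ 3.36700, MB₂ = 32 + 3.87 = 35.87, so M₂ = 3.36700 × 35.87 ≈ 120.7743 billion.
ΔM = M₂ − M₁ = 120.7743 − 98.7654 = 22.0089 billion.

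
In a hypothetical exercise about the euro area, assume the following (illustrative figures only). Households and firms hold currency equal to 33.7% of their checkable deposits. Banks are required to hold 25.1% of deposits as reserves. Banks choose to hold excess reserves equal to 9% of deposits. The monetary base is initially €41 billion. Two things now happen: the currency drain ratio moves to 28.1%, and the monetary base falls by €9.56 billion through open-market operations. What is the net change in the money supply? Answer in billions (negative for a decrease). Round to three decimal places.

Before: m₁ = (1 + 0.337) / (0.251 + 0.09 + 0.337) ≈ 1.971976, MB₁ = 41, so M₁ = 1.971976 × 41 ≈ 80.851 billion.
After: m₂ = (1 + 0.281) / (0.251 + 0.09 + 0.281) ≈ 2.059486, MB₂ = 41 − 9.56 = 31.44, so M₂ = 2.059486 × 31.44 ≈ 64.7502 billion.
ΔM = M₂ − M₁ = 64.7502 − 80.851 = -16.1008 billion.

-16.101 billion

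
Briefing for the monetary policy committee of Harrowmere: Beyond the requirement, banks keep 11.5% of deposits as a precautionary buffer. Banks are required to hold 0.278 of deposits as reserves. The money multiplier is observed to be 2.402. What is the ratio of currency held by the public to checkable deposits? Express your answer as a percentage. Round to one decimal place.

4.0%

Using m = 2.402. From m = (1 + c)/(c + rr + e), rearranging gives 1 + c = m·(c + rr + e), so c·(1 − m) = m·(rr + e) − 1.
Hence c = [m·(rr + e) − 1]/(1 − m) = [2.402 × (0.278 + 0.115) − 1] / (1 − 2.402) ≈ 0.039953.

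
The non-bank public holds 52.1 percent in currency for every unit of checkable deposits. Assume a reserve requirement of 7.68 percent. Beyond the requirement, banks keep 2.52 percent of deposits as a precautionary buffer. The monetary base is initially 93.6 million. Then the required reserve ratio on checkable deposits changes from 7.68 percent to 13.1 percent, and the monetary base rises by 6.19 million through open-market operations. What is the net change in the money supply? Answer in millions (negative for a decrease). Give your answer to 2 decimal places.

-4.39 million

Before: m₁ = (1 + 0.521) / (0.0768 + 0.0252 + 0.521) ≈ 2.44141, MB₁ = 93.6, so M₁ = 2.44141 × 93.6 ≈ 228.516 million.
After: m₂ = (1 + 0.521) / (0.131 + 0.0252 + 0.521) ≈ 2.24601, MB₂ = 93.6 + 6.19 = 99.79, so M₂ = 2.24601 × 99.79 ≈ 224.1293 million.
ΔM = M₂ − M₁ = 224.1293 − 228.516 = -4.3867 million.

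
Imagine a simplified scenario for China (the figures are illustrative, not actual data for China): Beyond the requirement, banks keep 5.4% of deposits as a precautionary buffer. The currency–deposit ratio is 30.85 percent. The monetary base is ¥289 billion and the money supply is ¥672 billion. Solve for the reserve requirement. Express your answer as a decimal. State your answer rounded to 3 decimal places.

0.200

Using m = M/MB = 672/289 ≈ 2.325260. Since m = (1 + c)/(c + rr + e), the denominator satisfies c + rr + e = (1 + c)/m = (1 + 0.3085) / 2.325260 ≈ 0.562733.
With c = 0.3085 and e = 0.054, the reserve requirement is 0.562733 − 0.3085 − 0.054 = 0.200233.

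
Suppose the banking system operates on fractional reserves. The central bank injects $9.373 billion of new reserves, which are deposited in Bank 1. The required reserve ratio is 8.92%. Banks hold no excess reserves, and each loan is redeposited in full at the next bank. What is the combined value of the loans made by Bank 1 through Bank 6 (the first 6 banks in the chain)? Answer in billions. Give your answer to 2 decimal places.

$41.07 billion

Bank i lends (1 − rr)^i of the original deposit: Bank 1 lends 9.373·0.9108 ≈ 8.5369, Bank 2 lends 9.373·0.9108² ≈ 7.7754, and so on.
Summing a geometric series: total = 9.373·[0.9108·(1 − 0.9108^6) / (1 − 0.9108)] ≈ 41.0700 billion.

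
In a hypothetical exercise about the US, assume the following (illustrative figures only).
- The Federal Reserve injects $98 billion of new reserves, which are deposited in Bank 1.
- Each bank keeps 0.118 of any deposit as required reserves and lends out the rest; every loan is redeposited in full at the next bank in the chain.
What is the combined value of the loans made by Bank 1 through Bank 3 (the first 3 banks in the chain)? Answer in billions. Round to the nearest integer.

$230 billion

Bank i lends (1 − rr)^i of the original deposit: Bank 1 lends 98·0.8820 = 86.4360, Bank 2 lends 98·0.8820² ≈ 76.2366, and so on.
Summing a geometric series: total = 98·[0.8820·(1 − 0.8820^3) / (1 − 0.8820)] ≈ 229.9132 billion.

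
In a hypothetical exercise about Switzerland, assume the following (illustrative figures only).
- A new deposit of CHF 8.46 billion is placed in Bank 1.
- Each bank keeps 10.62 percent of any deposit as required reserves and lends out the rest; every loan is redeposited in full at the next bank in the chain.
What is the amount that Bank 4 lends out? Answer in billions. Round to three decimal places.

Each bank lends a fraction (1 − rr) = 0.8938 of the deposit it receives, so Bank 4 receives 8.46·0.8938^3 and lends 8.46·0.8938^4 ≈ 5.3992 billion.

CHF 5.399 billion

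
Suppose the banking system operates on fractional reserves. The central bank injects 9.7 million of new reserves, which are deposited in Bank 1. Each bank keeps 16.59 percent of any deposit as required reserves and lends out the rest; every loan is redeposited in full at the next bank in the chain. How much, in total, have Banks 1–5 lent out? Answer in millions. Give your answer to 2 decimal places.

Bank i lends (1 − rr)^i of the original deposit: Bank 1 lends 9.7·0.8341 ≈ 8.0908, Bank 2 lends 9.7·0.8341² ≈ 6.7485, and so on.
Summing a geometric series: total = 9.7·[0.8341·(1 − 0.8341^5) / (1 − 0.8341)] ≈ 29.0795 million.

29.08 million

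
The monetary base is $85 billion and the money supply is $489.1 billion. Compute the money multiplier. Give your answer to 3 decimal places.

5.754

The money multiplier is m = M / MB = 489.1 / 85 ≈ 5.75412.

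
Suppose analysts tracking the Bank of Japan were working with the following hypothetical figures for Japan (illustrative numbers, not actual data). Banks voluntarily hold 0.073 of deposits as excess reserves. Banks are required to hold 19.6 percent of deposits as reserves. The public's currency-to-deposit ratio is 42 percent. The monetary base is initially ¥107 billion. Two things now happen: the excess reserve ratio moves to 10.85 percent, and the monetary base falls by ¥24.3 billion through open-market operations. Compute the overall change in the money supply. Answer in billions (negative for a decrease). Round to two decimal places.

-58.43 billion

Before: m₁ = (1 + 0.42) / (0.196 + 0.073 + 0.42) ≈ 2.060958, MB₁ = 107, so M₁ = 2.060958 × 107 ≈ 220.5225 billion.
After: m₂ = (1 + 0.42) / (0.196 + 0.1085 + 0.42) ≈ 1.959972, MB₂ = 107 − 24.3 = 82.7, so M₂ = 1.959972 × 82.7 ≈ 162.0897 billion.
ΔM = M₂ − M₁ = 162.0897 − 220.5225 = -58.4328 billion.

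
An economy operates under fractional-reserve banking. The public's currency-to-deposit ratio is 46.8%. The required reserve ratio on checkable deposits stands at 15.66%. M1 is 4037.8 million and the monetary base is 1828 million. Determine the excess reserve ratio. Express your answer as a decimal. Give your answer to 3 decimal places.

0.040

Using m = M/MB = 4037.8/1828 ≈ 2.208862. Since m = (1 + c)/(c + rr + e), the denominator satisfies c + rr + e = (1 + c)/m = (1 + 0.468) / 2.208862 ≈ 0.664596.
With c = 0.468 and rr = 0.1566, the excess reserve ratio is 0.664596 − 0.468 − 0.1566 = 0.039996.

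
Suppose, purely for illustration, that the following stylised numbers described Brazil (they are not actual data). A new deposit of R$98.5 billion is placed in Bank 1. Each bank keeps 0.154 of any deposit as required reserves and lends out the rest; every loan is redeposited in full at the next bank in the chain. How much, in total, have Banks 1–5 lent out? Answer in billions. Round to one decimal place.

Bank i lends (1 − rr)^i of the original deposit: Bank 1 lends 98.5·0.8460 = 83.3310, Bank 2 lends 98.5·0.8460² ≈ 70.4980, and so on.
Summing a geometric series: total = 98.5·[0.8460·(1 − 0.8460^5) / (1 − 0.8460)] ≈ 306.6132 billion.

R$306.6 billion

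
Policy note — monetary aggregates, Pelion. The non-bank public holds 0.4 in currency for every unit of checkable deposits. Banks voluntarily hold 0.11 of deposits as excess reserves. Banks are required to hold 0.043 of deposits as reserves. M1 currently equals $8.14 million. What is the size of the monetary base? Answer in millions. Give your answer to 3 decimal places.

$3.215 million

The money multiplier is m = (1 + c) / (rr + e + c) = (1 + 0.4) / (0.043 + 0.11 + 0.4) ≈ 2.53165.
MB = M / m = 8.14 / 2.53165 ≈ 3.2153 million.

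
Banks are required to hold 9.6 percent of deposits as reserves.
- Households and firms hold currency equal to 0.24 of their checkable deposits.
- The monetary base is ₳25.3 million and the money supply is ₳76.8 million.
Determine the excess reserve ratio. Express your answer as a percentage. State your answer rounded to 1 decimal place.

7.2%

Using m = M/MB = 76.8/25.3 ≈ 3.035573. Since m = (1 + c)/(c + rr + e), the denominator satisfies c + rr + e = (1 + c)/m = (1 + 0.24) / 3.035573 ≈ 0.408490.
With c = 0.24 and rr = 0.096, the excess reserve ratio is 0.408490 − 0.24 − 0.096 = 0.07249.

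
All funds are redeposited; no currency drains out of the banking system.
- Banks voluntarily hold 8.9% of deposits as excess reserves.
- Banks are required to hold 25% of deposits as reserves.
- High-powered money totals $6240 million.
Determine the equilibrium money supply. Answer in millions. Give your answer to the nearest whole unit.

The money multiplier is m = 1 / (rr + e) = 1 / (0.25 + 0.089) ≈ 2.94985.
So M = m × MB = 2.94985 × 6240 = 18407.064 million.

$18407 million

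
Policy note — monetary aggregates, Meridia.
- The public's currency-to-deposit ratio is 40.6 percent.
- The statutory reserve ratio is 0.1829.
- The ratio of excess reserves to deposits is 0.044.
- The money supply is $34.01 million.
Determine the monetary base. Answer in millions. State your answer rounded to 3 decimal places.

$15.309 million

The money multiplier is m = (1 + c) / (rr + e + c) = (1 + 0.406) / (0.1829 + 0.044 + 0.406) ≈ 2.221520.
MB = M / m = 34.01 / 2.221520 ≈ 15.3093 million.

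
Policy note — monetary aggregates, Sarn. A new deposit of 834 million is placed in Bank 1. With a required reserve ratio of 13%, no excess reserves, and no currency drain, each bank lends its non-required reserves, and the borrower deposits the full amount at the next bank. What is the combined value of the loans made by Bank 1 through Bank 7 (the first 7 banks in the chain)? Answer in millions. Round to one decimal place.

3475.8 million

Bank i lends (1 − rr)^i of the original deposit: Bank 1 lends 834·0.8700 = 725.5800, Bank 2 lends 834·0.8700² = 631.2546, and so on.
Summing a geometric series: total = 834·[0.8700·(1 − 0.8700^7) / (1 − 0.8700)] ≈ 3475.7805 million.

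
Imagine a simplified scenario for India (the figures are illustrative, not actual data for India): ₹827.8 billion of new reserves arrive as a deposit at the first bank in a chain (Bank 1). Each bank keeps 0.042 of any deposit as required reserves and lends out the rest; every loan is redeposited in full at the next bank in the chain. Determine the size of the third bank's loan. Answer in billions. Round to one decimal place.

Each bank lends a fraction (1 − rr) = 0.9580 of the deposit it receives, so Bank 3 receives 827.8·0.9580^2 and lends 827.8·0.9580^3 ≈ 727.8166 billion.

₹727.8 billion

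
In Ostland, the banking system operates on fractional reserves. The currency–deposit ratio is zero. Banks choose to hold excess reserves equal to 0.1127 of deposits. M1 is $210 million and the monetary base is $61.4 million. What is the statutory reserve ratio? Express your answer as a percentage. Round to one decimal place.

Using m = M/MB = 210/61.4 ≈ 3.420195. Since m = (1 + c)/(c + rr + e), the denominator satisfies c + rr + e = (1 + c)/m = (1 + 0) / 3.420195 ≈ 0.292381.
With c = 0 and e = 0.1127, the statutory reserve ratio is 0.292381 − 0 − 0.1127 = 0.179681.

18.0%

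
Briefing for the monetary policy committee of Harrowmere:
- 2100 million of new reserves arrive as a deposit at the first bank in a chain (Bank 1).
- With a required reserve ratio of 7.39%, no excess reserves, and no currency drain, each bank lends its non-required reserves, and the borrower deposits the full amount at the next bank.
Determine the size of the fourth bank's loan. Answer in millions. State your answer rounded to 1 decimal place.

1544.7 million

Each bank lends a fraction (1 − rr) = 0.9261 of the deposit it receives, so Bank 4 receives 2100·0.9261^3 and lends 2100·0.9261^4 ≈ 1544.7238 million.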